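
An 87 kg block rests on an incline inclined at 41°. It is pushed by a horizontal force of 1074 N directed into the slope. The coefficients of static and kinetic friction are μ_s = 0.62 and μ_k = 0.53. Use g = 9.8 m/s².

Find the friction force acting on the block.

Resolve perpendicular to the incline: N = m g cos θ + P sin θ = 87×9.8×cos 41° + 1074×sin 41° = 1348 N.
Parallel to the incline: P cos θ − m g sin θ = 810.6 − 559.4 = 251.2 N; the friction needed to balance this is 251.2 N acting down the slope.
The limit of static friction is μ_s N = 835.8 N.
|f_req| = 251.2 ≤ 835.8 N → the block is in equilibrium; friction equals the required value.

f ≈ 251 N (down the incline)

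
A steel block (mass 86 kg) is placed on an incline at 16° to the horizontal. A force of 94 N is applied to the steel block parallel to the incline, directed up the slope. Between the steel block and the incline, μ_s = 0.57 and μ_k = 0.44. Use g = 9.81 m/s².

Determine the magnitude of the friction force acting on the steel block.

f ≈ 139 N (up the incline)

The normal reaction is N = m g cos θ = 811 N.
Parallel to the incline, ΣF = 0 gives f = m g sin θ − P = 232.5 − 94 = 138.5 N (up-slope positive).
Maximum static friction available: μ_s N = 0.57 × 811 = 462.3 N.
Since |138.5| ≤ 462.3 N, no slip — friction simply equals what equilibrium demands.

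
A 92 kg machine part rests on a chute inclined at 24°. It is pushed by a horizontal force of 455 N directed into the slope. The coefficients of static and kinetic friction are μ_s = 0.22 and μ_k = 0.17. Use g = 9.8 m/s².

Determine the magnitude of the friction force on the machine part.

Resolve perpendicular to the incline: N = m g cos θ + P sin θ = 92×9.8×cos 24° + 455×sin 24° = 1009 N.
Parallel to the incline: P cos θ − m g sin θ = 415.7 − 366.7 = 48.95 N; the friction needed to balance this is 48.95 N acting down the slope.
Maximum static friction: μ_s N = 0.22 × 1009 = 221.9 N.
|f_req| = 48.95 ≤ 221.9 N → the machine part is in equilibrium; friction equals the required value.

f ≈ 48.9 N (down the incline)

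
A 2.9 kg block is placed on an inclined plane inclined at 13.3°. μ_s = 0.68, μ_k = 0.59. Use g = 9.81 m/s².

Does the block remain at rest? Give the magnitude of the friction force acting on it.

N = m g cos θ = 27.7 N.
Down-slope weight component: m g sin θ = 6.54 N.
μ_s N = 18.8 N.
6.54 ≤ 18.8 N, so it stays put; friction = 6.54 N.

f ≈ 6.54 N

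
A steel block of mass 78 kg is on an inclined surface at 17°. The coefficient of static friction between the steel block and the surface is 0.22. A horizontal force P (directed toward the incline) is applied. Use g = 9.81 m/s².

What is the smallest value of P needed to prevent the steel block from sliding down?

P_min ≈ 61.5 N

The steel block tends to slide down (tan θ > μ_s), so at the point of impending slip friction acts up-slope at its limit: f = μ_s N.
Perpendicular to the incline: N = m g cos θ + P sin θ.
Along the incline: P cos θ + μ_s N = m g sin θ, i.e. P cos θ + μ_s (m g cos θ + P sin θ) = m g sin θ.
Solving, P (cos θ + μ_s sin θ) = m g (sin θ − μ_s cos θ), so P = 765×0.08198/1.021 = 61.5 N.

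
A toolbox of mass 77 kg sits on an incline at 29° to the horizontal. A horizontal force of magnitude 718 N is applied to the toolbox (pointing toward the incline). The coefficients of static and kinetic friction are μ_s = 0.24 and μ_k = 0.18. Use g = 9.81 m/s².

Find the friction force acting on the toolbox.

Resolve perpendicular to the incline: N = m g cos θ + P sin θ = 77×9.81×cos 29° + 718×sin 29° = 1009 N.
Parallel to the incline: P cos θ − m g sin θ = 628 − 366.2 = 261.8 N; the friction needed to balance this is 261.8 N acting down the slope.
Maximum static friction: μ_s N = 0.24 × 1009 = 242.1 N.
|f_req| = 261.8 > 242.1 N → the toolbox slides up the incline; f = μ_k N = 0.18 × 1009 = 182 N.

f ≈ 182 N (down the incline)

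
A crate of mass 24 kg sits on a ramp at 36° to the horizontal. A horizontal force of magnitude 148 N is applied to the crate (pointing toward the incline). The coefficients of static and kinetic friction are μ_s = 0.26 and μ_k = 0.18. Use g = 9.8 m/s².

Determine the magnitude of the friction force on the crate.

f ≈ 18.5 N (up the incline)

Normal direction: N = m g cos θ + P sin θ = 277.3 N.
Parallel to the incline: P cos θ − m g sin θ = 119.7 − 138.2 = -18.51 N; the friction needed to balance this is 18.51 N acting up the slope.
Maximum static friction: μ_s N = 0.26 × 277.3 = 72.09 N.
|f_req| = 18.51 ≤ 72.09 N → the crate is in equilibrium; friction equals the required value.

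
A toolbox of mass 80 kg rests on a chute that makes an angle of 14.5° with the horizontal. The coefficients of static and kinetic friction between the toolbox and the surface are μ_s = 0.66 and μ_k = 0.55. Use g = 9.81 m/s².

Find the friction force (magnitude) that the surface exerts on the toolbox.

Normal force: N = m g cos θ = 80 × 9.81 × cos 14.5° = 759.8 N.
For equilibrium along the incline, friction must balance the weight component: f = m g sin θ = 196.5 N up the slope.
The static-friction ceiling is μ_s N = 0.66 × 759.8 = 501.5 N.
Since |196.5| ≤ 501.5 N, no slip — friction simply equals what equilibrium demands.

f ≈ 196 N (up the incline)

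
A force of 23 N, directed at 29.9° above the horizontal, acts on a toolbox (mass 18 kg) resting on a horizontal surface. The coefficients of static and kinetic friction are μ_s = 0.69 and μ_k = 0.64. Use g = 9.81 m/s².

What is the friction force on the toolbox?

Vertical equilibrium gives N = m g − P sin α = 165.1 N.
The horizontal driving force is P cos α = 19.94 N, so equilibrium needs friction f = 19.94 N.
μ_s N = 0.69 × 165.1 = 113.9 N.
19.94 ≤ 113.9 N → static; friction equals the required 19.9 N.

f ≈ 19.9 N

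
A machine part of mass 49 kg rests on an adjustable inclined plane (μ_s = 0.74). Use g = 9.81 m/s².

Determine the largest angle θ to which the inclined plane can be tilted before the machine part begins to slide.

At the slip threshold, m g sin θ = μ_s · m g cos θ, so tan θ = μ_s.
θ_max = arctan(0.74) = 36.5°.

θ_max ≈ 36.5°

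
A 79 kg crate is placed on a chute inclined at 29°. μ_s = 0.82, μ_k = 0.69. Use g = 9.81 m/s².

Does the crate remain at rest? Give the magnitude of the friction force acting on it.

N = m g cos θ = 678 N.
Down-slope weight component: m g sin θ = 376 N.
μ_s N = 556 N.
376 ≤ 556 N, so it stays put; friction = 376 N.

f ≈ 376 N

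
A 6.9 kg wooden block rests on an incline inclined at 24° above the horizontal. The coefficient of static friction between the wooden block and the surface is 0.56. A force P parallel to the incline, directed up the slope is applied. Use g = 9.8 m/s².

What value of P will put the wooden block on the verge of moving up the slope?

P ≈ 62.1 N

At impending motion up the slope, friction acts down-slope at its limit: f = μ_s N.
P is parallel to the surface, so N = m g cos θ = 61.8 N.
Along the incline: P = m g sin θ + μ_s N = 27.5 + 0.56×61.8 = 62.1 N.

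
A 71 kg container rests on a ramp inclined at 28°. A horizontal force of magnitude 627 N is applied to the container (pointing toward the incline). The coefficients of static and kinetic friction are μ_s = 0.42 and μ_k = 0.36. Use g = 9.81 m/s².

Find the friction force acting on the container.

The horizontal push has a component P sin θ into the surface, so N = m g cos θ + P sin θ = 615 + 294.4 = 909.3 N.
Parallel to the incline: P cos θ − m g sin θ = 553.6 − 327 = 226.6 N; the friction needed to balance this is 226.6 N acting down the slope.
Maximum static friction: μ_s N = 0.42 × 909.3 = 381.9 N.
Since 226.6 N is within the 381.9 N limit, the container stays put and friction is exactly 227 N.

f ≈ 227 N (down the incline)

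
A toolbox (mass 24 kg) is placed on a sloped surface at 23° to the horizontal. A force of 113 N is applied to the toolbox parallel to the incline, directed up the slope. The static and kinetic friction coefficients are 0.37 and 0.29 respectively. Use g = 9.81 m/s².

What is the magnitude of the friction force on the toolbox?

f ≈ 21 N (down the incline)

Perpendicular to the surface, N = m g cos θ = 24·9.81·cos 23° = 216.7 N.
For equilibrium along the incline the friction force must supply f = m g sin θ − P = 91.99 − 113 = -21.01 N (positive meaning up-slope).
The static-friction ceiling is μ_s N = 0.37 × 216.7 = 80.19 N.
Since |-21.01| ≤ 80.19 N, the toolbox remains in static equilibrium and friction takes exactly the required value.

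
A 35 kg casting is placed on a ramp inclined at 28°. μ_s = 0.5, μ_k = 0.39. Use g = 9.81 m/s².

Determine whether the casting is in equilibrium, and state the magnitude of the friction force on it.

f ≈ 118 N

N = m g cos θ = 303 N.
Down-slope weight component: m g sin θ = 161 N.
μ_s N = 152 N.
161 > 152 N, so it slides; kinetic friction f = μ_k N = 0.39×303 = 118 N.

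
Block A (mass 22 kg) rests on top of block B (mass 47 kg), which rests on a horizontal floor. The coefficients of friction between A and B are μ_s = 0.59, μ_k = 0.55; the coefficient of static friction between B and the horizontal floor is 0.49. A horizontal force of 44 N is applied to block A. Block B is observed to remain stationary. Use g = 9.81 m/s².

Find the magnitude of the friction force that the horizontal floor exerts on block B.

Normal force at the A–B interface: N₁ = m_A g = 215.8 N.
Maximum static friction on A from B: μ_s N₁ = 0.59×215.8 = 127.3 N.
P = 44 N is within that limit, so A and B move together (both at rest); the A–B friction is simply f₁ = P = 44 N.
B experiences an equal 44 N forward from A (third law). B is in equilibrium, so the floor supplies f₂ = 44 N of static friction (limit μ_s(m_A+m_B)g = 331.7 N, not exceeded).

f ≈ 44 N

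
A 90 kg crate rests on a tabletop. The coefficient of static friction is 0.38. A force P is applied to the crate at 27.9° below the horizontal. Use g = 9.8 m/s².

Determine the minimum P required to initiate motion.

P ≈ 475 N

N = m g + P sin α (the push presses the crate into the tabletop).
At impending slip, P cos α = μ_s N = μ_s (m g + P sin α).
Solving: P (cos α − μ_s sin α) = μ_s m g → P = 0.38×882/(cos 27.9° − 0.38 sin 27.9°) = 335/0.706 = 475 N.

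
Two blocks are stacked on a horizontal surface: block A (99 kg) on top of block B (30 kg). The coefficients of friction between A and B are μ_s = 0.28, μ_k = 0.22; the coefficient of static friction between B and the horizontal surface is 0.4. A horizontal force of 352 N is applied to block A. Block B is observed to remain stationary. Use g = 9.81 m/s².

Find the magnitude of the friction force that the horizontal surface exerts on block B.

f ≈ 214 N

Normal force at the A–B interface: N₁ = m_A g = 971.2 N.
So the A–B interface can sustain at most μ_s N₁ = 271.9 N of static friction.
P = 352 N exceeds that limit, so A slips over B and the interface friction becomes kinetic: f₁ = μ_k N₁ = 0.22×971.2 = 214 N.
B experiences an equal 214 N forward from A (third law). B is in equilibrium, so the floor supplies f₂ = 214 N of static friction (limit μ_s(m_A+m_B)g = 506.2 N, not exceeded).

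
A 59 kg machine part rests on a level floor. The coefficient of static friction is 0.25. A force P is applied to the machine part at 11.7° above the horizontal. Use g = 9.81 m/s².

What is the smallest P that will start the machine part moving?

N = m g − P sin α (the pull lifts the machine part).
At impending slip, P cos α = μ_s N = μ_s (m g − P sin α).
Solving: P (cos α + μ_s sin α) = μ_s m g → P = 0.25×579/(cos 11.7° + 0.25 sin 11.7°) = 145/1.03 = 140 N.

P ≈ 140 N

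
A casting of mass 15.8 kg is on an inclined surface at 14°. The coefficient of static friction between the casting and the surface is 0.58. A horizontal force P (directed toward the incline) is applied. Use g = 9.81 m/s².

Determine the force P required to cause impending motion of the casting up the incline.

P ≈ 150 N

At impending motion up the slope, friction acts down-slope at its limit: f = μ_s N.
Perpendicular to the incline: N = m g cos θ + P sin θ.
Along the incline: P cos θ = m g sin θ + μ_s N = m g sin θ + μ_s (m g cos θ + P sin θ).
Solving, P (cos θ − μ_s sin θ) = m g (sin θ + μ_s cos θ), so P = 15.8×9.81×(sin 14° + 0.58 cos 14°)/(cos 14° − 0.58 sin 14°) = 155×0.8047/0.83 = 150 N.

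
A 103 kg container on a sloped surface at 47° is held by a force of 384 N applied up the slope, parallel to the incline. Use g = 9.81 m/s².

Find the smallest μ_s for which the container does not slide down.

μ_s,min ≈ 0.515

N = m g cos θ = 689.1 N.
Friction must make up the shortfall along the incline: f = m g sin θ − P = 739 − 384 = 355 N.
At the threshold f = μ_s N, so μ_s,min = 355/689.1 = 0.515.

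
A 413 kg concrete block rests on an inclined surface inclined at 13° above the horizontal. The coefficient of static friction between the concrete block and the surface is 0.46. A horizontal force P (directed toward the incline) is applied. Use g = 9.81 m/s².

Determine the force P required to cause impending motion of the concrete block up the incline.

At impending motion up the slope, friction acts down-slope at its limit: f = μ_s N.
Perpendicular to the incline: N = m g cos θ + P sin θ.
Along the incline: P cos θ = m g sin θ + μ_s N = m g sin θ + μ_s (m g cos θ + P sin θ).
Solving, P (cos θ − μ_s sin θ) = m g (sin θ + μ_s cos θ), so P = 413×9.81×(sin 13° + 0.46 cos 13°)/(cos 13° − 0.46 sin 13°) = 4050×0.6732/0.8709 = 3130 N.

P ≈ 3130 N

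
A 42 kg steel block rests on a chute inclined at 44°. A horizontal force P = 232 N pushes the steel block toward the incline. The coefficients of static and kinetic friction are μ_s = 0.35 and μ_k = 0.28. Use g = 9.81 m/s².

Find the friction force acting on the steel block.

f ≈ 119 N (up the incline)

Resolve perpendicular to the incline: N = m g cos θ + P sin θ = 42×9.81×cos 44° + 232×sin 44° = 457.5 N.
Parallel to the incline: P cos θ − m g sin θ = 166.9 − 286.2 = -119.3 N; the friction needed to balance this is 119.3 N acting up the slope.
The limit of static friction is μ_s N = 160.1 N.
|f_req| = 119.3 ≤ 160.1 N → the steel block is in equilibrium; friction equals the required value.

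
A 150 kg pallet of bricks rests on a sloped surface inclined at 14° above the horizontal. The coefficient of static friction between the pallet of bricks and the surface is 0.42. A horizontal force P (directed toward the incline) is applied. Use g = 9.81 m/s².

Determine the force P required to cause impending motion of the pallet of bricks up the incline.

At impending motion up the slope, friction acts down-slope at its limit: f = μ_s N.
Perpendicular to the incline: N = m g cos θ + P sin θ.
Along the incline: P cos θ = m g sin θ + μ_s N = m g sin θ + μ_s (m g cos θ + P sin θ).
Solving, P (cos θ − μ_s sin θ) = m g (sin θ + μ_s cos θ), so P = 150×9.81×(sin 14° + 0.42 cos 14°)/(cos 14° − 0.42 sin 14°) = 1470×0.6494/0.8687 = 1100 N.

P ≈ 1100 N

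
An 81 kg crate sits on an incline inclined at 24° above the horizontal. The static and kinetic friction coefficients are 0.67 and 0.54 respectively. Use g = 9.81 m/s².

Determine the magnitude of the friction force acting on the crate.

Normal force: N = m g cos θ = 81 × 9.81 × cos 24° = 725.9 N.
For equilibrium along the incline, friction must balance the weight component: f = m g sin θ = 323.2 N up the slope.
Maximum static friction available: μ_s N = 0.67 × 725.9 = 486.4 N.
Since |323.2| ≤ 486.4 N, static friction is sufficient; f equals the required value, not μ_s N.

f ≈ 323 N (up the incline)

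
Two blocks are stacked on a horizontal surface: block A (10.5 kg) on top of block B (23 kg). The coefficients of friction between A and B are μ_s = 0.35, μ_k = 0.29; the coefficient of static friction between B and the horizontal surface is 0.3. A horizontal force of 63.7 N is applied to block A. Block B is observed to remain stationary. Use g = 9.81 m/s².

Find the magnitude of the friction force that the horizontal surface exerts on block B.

f ≈ 29.9 N

Between the blocks, N₁ = m_A g = 103 N.
So the A–B interface can sustain at most μ_s N₁ = 36.05 N of static friction.
P = 63.7 N exceeds that limit, so A slips over B and the interface friction becomes kinetic: f₁ = μ_k N₁ = 0.29×103 = 29.9 N.
By Newton's third law B feels 29.9 N forward from A. With B stationary, the floor's static friction on B balances it: f₂ = 29.9 N (well within μ_s(m_A+m_B)g = 98.59 N).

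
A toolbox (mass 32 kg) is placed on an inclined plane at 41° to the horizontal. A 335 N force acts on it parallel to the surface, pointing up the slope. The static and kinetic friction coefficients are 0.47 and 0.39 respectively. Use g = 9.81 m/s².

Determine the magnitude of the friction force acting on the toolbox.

Normal force: N = m g cos θ = 32 × 9.81 × cos 41° = 236.9 N.
For equilibrium along the incline the friction force must supply f = m g sin θ − P = 206 − 335 = -129 N (positive meaning up-slope).
Static friction can supply at most μ_s N = 111.4 N.
|-129| exceeds 111.4 N, so the toolbox slips up-slope; friction is kinetic, f = μ_k N = 0.39×236.9 = 92.4 N.

f ≈ 92.4 N (down the incline)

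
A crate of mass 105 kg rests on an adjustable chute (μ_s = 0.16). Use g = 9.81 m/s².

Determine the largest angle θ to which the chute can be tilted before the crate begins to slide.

At the slip threshold, m g sin θ = μ_s · m g cos θ, so tan θ = μ_s.
θ_max = arctan(0.16) = 9.09°.

θ_max ≈ 9.09°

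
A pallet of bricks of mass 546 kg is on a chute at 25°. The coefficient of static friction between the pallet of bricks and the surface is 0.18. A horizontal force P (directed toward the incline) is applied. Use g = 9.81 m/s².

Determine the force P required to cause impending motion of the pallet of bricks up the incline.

At impending motion up the slope, friction acts down-slope at its limit: f = μ_s N.
Perpendicular to the incline: N = m g cos θ + P sin θ.
Along the incline: P cos θ = m g sin θ + μ_s N = m g sin θ + μ_s (m g cos θ + P sin θ).
Solving, P (cos θ − μ_s sin θ) = m g (sin θ + μ_s cos θ), so P = 546×9.81×(sin 25° + 0.18 cos 25°)/(cos 25° − 0.18 sin 25°) = 5360×0.5858/0.8302 = 3780 N.

P ≈ 3780 N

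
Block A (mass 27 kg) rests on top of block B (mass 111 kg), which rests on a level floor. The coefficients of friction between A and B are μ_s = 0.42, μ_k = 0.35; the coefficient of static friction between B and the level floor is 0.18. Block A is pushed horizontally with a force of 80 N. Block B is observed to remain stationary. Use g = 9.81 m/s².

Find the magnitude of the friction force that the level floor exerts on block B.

Normal force at the A–B interface: N₁ = m_A g = 264.9 N.
Maximum static friction on A from B: μ_s N₁ = 0.42×264.9 = 111.2 N.
Since P = 80 N ≤ 111.2 N, A does not slip on B; friction on A equals P = 80 N.
B experiences an equal 80 N forward from A (third law). B is in equilibrium, so the floor supplies f₂ = 80 N of static friction (limit μ_s(m_A+m_B)g = 243.7 N, not exceeded).

f ≈ 80 N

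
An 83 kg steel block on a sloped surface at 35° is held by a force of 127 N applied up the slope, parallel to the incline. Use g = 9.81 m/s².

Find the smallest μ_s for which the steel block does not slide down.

μ_s,min ≈ 0.51

N = m g cos θ = 667 N.
Friction must make up the shortfall along the incline: f = m g sin θ − P = 467 − 127 = 340 N.
At the threshold f = μ_s N, so μ_s,min = 340/667 = 0.51.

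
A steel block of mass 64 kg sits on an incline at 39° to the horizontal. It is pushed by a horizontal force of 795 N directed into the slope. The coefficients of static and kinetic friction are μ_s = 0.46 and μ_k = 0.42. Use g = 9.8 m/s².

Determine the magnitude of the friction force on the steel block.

Resolve perpendicular to the incline: N = m g cos θ + P sin θ = 64×9.8×cos 39° + 795×sin 39° = 987.7 N.
Parallel to the incline: P cos θ − m g sin θ = 617.8 − 394.7 = 223.1 N; the friction needed to balance this is 223.1 N acting down the slope.
Maximum static friction: μ_s N = 0.46 × 987.7 = 454.4 N.
Since 223.1 N is within the 454.4 N limit, the steel block stays put and friction is exactly 223 N.

f ≈ 223 N (down the incline)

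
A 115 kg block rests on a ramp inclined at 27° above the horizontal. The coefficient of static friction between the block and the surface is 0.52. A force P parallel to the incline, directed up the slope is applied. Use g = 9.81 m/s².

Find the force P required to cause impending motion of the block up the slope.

P ≈ 1030 N

At impending motion up the slope, friction acts down-slope at its limit: f = μ_s N.
P is parallel to the surface, so N = m g cos θ = 1010 N.
Along the incline: P = m g sin θ + μ_s N = 512 + 0.52×1010 = 1030 N.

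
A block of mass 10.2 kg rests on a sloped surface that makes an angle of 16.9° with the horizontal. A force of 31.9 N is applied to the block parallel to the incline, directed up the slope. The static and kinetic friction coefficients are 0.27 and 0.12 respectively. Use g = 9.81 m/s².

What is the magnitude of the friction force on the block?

Perpendicular to the surface, N = m g cos θ = 10.2·9.81·cos 16.9° = 95.74 N.
For equilibrium along the incline the friction force must supply f = m g sin θ − P = 29.09 − 31.9 = -2.812 N (positive meaning up-slope).
Static friction can supply at most μ_s N = 25.85 N.
Since |-2.812| ≤ 25.85 N, no slip — friction simply equals what equilibrium demands.

f ≈ 2.81 N (down the incline)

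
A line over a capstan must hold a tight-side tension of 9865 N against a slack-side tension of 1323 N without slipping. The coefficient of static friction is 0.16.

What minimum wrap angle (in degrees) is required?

β_min ≈ 719°

T₂/T₁ = e^{μβ} → β = ln(T₂/T₁)/μ.
β = ln(9865/1323)/0.16 = 2.009/0.16 = 12.56 rad.
In degrees: β = 12.56 × 180/π = 719°.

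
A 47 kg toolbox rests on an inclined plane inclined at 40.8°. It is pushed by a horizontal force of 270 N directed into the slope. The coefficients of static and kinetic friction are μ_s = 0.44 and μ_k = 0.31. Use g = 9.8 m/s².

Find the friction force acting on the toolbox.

Normal direction: N = m g cos θ + P sin θ = 525.1 N.
Parallel to the incline: P cos θ − m g sin θ = 204.4 − 301 = -96.58 N; the friction needed to balance this is 96.58 N acting up the slope.
Maximum static friction: μ_s N = 0.44 × 525.1 = 231 N.
|f_req| = 96.58 ≤ 231 N → the toolbox is in equilibrium; friction equals the required value.

f ≈ 96.6 N (up the incline)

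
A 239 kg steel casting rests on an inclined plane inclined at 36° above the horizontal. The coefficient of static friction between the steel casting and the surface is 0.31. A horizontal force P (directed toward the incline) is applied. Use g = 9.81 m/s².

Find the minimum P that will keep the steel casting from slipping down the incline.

P_min ≈ 797 N

The steel casting tends to slide down (tan θ > μ_s), so at the point of impending slip friction acts up-slope at its limit: f = μ_s N.
Perpendicular to the incline: N = m g cos θ + P sin θ.
Along the incline: P cos θ + μ_s N = m g sin θ, i.e. P cos θ + μ_s (m g cos θ + P sin θ) = m g sin θ.
Solving, P (cos θ + μ_s sin θ) = m g (sin θ − μ_s cos θ), so P = 2340×0.337/0.9912 = 797 N.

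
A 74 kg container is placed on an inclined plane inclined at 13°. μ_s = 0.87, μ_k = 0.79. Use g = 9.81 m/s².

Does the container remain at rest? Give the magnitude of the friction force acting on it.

f ≈ 163 N

N = m g cos θ = 707 N.
Down-slope weight component: m g sin θ = 163 N.
μ_s N = 615 N.
163 ≤ 615 N, so it stays put; friction = 163 N.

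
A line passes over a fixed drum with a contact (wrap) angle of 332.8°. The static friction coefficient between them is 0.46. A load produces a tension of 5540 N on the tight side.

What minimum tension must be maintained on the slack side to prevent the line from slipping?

T_min ≈ 383 N

Capstan equation at impending slip: T_tight/T_slack = e^{μβ}.
β = 332.8° = 5.808 rad; e^{μβ} = e^{0.46×5.808} = 14.47.
T_slack = T_tight / e^{μβ} = 5540 / 14.47 = 383 N.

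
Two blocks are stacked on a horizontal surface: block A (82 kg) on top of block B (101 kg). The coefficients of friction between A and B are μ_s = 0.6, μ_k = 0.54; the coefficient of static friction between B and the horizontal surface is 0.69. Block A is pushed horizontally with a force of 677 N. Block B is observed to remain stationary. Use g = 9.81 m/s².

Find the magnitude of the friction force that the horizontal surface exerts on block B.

Between the blocks, N₁ = m_A g = 804.4 N.
Maximum static friction on A from B: μ_s N₁ = 0.6×804.4 = 482.7 N.
Since P = 677 N > 482.7 N, A slides on B; the A–B friction is kinetic: f₁ = μ_k N₁ = 0.54×804.4 = 434 N.
B experiences an equal 434 N forward from A (third law). B is in equilibrium, so the floor supplies f₂ = 434 N of static friction (limit μ_s(m_A+m_B)g = 1239 N, not exceeded).

f ≈ 434 N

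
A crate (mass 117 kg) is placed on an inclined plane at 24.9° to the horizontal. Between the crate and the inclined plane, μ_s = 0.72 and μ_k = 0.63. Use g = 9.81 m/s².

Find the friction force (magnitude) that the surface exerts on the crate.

Normal force: N = m g cos θ = 117 × 9.81 × cos 24.9° = 1041 N.
Along the slope the weight component is m g sin θ = 483.3 N; friction must supply exactly this, acting up-slope.
The static-friction ceiling is μ_s N = 0.72 × 1041 = 749.6 N.
Since |483.3| ≤ 749.6 N, no slip — friction simply equals what equilibrium demands.

f ≈ 483 N (up the incline)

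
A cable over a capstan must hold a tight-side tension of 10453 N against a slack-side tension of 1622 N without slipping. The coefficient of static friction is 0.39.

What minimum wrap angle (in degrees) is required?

β_min ≈ 274°

T₂/T₁ = e^{μβ} → β = ln(T₂/T₁)/μ.
β = ln(10453/1622)/0.39 = 1.863/0.39 = 4.778 rad.
In degrees: β = 4.778 × 180/π = 274°.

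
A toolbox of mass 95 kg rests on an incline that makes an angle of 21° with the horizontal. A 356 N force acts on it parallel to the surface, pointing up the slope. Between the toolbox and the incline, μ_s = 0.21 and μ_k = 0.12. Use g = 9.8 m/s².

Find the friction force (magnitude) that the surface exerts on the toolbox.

Normal force: N = m g cos θ = 95 × 9.8 × cos 21° = 869.2 N.
Parallel to the incline, ΣF = 0 gives f = m g sin θ − P = 333.6 − 356 = -22.36 N (up-slope positive).
The static-friction ceiling is μ_s N = 0.21 × 869.2 = 182.5 N.
Since |-22.36| ≤ 182.5 N, no slip — friction simply equals what equilibrium demands.

f ≈ 22.4 N (down the incline)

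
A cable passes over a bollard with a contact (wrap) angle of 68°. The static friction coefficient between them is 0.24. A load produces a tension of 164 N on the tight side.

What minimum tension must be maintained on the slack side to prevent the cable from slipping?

T_min ≈ 123 N

Capstan equation at impending slip: T_tight/T_slack = e^{μβ}.
β = 68° = 1.187 rad; e^{μβ} = e^{0.24×1.187} = 1.33.
T_slack = T_tight / e^{μβ} = 164 / 1.33 = 123 N.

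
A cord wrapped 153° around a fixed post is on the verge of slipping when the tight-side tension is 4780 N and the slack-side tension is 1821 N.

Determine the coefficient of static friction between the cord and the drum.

T₂/T₁ = e^{μβ} → μ = ln(T₂/T₁)/β.
β = 153° = 2.67 rad.
μ = ln(4780/1821)/2.67 = ln(2.625)/2.67 = 0.361.

μ ≈ 0.361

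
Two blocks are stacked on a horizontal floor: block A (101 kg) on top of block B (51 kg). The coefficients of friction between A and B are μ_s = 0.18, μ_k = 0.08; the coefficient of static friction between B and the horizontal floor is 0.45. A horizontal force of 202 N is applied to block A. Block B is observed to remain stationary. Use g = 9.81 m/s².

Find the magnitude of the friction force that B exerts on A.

f ≈ 79.3 N

Between the blocks, N₁ = m_A g = 990.8 N.
So the A–B interface can sustain at most μ_s N₁ = 178.3 N of static friction.
Since P = 202 N > 178.3 N, A slides on B; the A–B friction is kinetic: f₁ = μ_k N₁ = 0.08×990.8 = 79.3 N.
By Newton's third law B feels 79.3 N forward from A. With B stationary, the floor's static friction on B balances it: f₂ = 79.3 N (well within μ_s(m_A+m_B)g = 671 N).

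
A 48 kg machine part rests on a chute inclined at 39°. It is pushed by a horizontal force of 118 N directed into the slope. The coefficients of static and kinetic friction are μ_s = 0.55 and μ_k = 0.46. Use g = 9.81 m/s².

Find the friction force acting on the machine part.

f ≈ 205 N (up the incline)

The horizontal push has a component P sin θ into the surface, so N = m g cos θ + P sin θ = 365.9 + 74.26 = 440.2 N.
Along the incline, the net driving force (taking up-slope positive) is P cos θ − m g sin θ = 91.7 − 296.3 = -204.6 N, so equilibrium requires friction f = 204.6 N (up-slope).
Maximum static friction: μ_s N = 0.55 × 440.2 = 242.1 N.
Since 204.6 N is within the 242.1 N limit, the machine part stays put and friction is exactly 205 N.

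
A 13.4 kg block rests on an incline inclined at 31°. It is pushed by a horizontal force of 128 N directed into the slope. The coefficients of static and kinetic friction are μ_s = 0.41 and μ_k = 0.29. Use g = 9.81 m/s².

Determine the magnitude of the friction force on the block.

f ≈ 42 N (down the incline)

Normal direction: N = m g cos θ + P sin θ = 178.6 N.
Parallel to the incline: P cos θ − m g sin θ = 109.7 − 67.7 = 42.01 N; the friction needed to balance this is 42.01 N acting down the slope.
Maximum static friction: μ_s N = 0.41 × 178.6 = 73.23 N.
|f_req| = 42.01 ≤ 73.23 N → the block is in equilibrium; friction equals the required value.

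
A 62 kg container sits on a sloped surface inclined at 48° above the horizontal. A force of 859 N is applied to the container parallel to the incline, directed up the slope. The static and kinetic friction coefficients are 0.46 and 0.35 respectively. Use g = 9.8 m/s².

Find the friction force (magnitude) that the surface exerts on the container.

Perpendicular to the surface, N = m g cos θ = 62·9.8·cos 48° = 406.6 N.
The friction needed for equilibrium is m g sin θ − P = 451.5 − 859 = -407.5 N, measured positive up-slope.
Static friction can supply at most μ_s N = 187 N.
Since |-407.5| > 187 N, static friction cannot hold it; the container slides up the incline and kinetic friction applies: f = μ_k N = 0.35 × 406.6 = 142 N.

f ≈ 142 N (down the incline)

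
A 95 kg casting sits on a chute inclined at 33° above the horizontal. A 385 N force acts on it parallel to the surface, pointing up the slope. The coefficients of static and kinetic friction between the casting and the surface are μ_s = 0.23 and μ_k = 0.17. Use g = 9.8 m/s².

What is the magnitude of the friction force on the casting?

The normal reaction is N = m g cos θ = 780.8 N.
Parallel to the incline, ΣF = 0 gives f = m g sin θ − P = 507.1 − 385 = 122.1 N (up-slope positive).
The static-friction ceiling is μ_s N = 0.23 × 780.8 = 179.6 N.
Since |122.1| ≤ 179.6 N, the casting remains in static equilibrium and friction takes exactly the required value.

f ≈ 122 N (up the incline)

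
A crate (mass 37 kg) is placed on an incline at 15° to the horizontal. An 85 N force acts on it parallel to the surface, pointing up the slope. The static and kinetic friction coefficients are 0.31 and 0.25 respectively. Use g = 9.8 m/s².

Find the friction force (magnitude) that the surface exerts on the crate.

f ≈ 8.85 N (up the incline)

The normal reaction is N = m g cos θ = 350.2 N.
For equilibrium along the incline the friction force must supply f = m g sin θ − P = 93.85 − 85 = 8.848 N (positive meaning up-slope).
Maximum static friction available: μ_s N = 0.31 × 350.2 = 108.6 N.
Since |8.848| ≤ 108.6 N, no slip — friction simply equals what equilibrium demands.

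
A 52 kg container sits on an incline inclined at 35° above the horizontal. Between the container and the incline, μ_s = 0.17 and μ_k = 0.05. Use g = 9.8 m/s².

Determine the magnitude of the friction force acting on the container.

Perpendicular to the surface, N = m g cos θ = 52·9.8·cos 35° = 417.4 N.
For equilibrium along the incline, friction must balance the weight component: f = m g sin θ = 292.3 N up the slope.
Maximum static friction available: μ_s N = 0.17 × 417.4 = 70.96 N.
|292.3| exceeds 70.96 N, so the container slips down-slope; friction is kinetic, f = μ_k N = 0.05×417.4 = 20.9 N.

f ≈ 20.9 N (up the incline)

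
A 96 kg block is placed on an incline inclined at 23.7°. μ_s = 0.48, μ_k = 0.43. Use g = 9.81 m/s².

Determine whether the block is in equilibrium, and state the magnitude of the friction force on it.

f ≈ 379 N

N = m g cos θ = 862 N.
Down-slope weight component: m g sin θ = 379 N.
μ_s N = 414 N.
379 ≤ 414 N, so it stays put; friction = 379 N.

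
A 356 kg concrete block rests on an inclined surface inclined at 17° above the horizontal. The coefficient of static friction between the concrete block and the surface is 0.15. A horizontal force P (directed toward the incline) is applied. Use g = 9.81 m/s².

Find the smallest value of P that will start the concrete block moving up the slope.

At impending motion up the slope, friction acts down-slope at its limit: f = μ_s N.
Perpendicular to the incline: N = m g cos θ + P sin θ.
Along the incline: P cos θ = m g sin θ + μ_s N = m g sin θ + μ_s (m g cos θ + P sin θ).
Solving, P (cos θ − μ_s sin θ) = m g (sin θ + μ_s cos θ), so P = 356×9.81×(sin 17° + 0.15 cos 17°)/(cos 17° − 0.15 sin 17°) = 3490×0.4358/0.9124 = 1670 N.

P ≈ 1670 N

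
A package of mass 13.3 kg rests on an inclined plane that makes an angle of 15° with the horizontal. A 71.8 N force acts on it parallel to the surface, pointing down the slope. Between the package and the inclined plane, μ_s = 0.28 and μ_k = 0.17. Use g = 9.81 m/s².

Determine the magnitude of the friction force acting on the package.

f ≈ 21.4 N (up the incline)

Perpendicular to the surface, N = m g cos θ = 13.3·9.81·cos 15° = 126 N.
For equilibrium along the incline the friction force must supply f = m g sin θ + P = 33.77 + 71.8 = 105.6 N (positive meaning up-slope).
The static-friction ceiling is μ_s N = 0.28 × 126 = 35.29 N.
|105.6| exceeds 35.29 N, so the package slips down-slope; friction is kinetic, f = μ_k N = 0.17×126 = 21.4 N.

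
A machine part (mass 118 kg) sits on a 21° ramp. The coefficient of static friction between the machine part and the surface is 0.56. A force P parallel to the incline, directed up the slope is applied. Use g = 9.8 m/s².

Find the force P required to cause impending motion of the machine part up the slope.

P ≈ 1020 N

At impending motion up the slope, friction acts down-slope at its limit: f = μ_s N.
P is parallel to the surface, so N = m g cos θ = 1080 N.
Along the incline: P = m g sin θ + μ_s N = 414 + 0.56×1080 = 1020 N.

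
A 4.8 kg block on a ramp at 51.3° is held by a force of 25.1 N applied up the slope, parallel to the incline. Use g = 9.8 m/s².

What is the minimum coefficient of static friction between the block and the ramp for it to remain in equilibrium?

μ_s,min ≈ 0.395

N = m g cos θ = 29.41 N.
Friction must make up the shortfall along the incline: f = m g sin θ − P = 36.71 − 25.1 = 11.61 N.
At the threshold f = μ_s N, so μ_s,min = 11.61/29.41 = 0.395.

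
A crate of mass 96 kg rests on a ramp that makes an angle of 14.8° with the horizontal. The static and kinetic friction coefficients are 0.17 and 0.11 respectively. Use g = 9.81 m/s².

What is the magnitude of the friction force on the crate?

f ≈ 100 N (up the incline)

Perpendicular to the surface, N = m g cos θ = 96·9.81·cos 14.8° = 910.5 N.
For equilibrium along the incline, friction must balance the weight component: f = m g sin θ = 240.6 N up the slope.
Static friction can supply at most μ_s N = 154.8 N.
Since |240.6| > 154.8 N, static friction cannot hold it; the crate slides down the incline and kinetic friction applies: f = μ_k N = 0.11 × 910.5 = 100 N.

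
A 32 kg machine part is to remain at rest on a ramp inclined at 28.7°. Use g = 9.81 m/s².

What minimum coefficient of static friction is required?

At the slip threshold m g sin θ = μ_s m g cos θ, so μ_s,min = tan θ.
μ_s,min = tan 28.7° = 0.547.

μ_s,min ≈ 0.547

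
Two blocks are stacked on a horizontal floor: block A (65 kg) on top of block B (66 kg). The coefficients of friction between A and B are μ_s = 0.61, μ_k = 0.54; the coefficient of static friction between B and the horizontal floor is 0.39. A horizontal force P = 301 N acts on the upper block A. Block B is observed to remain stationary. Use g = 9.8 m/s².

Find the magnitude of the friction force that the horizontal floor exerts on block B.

Normal force at the A–B interface: N₁ = m_A g = 637 N.
Maximum static friction on A from B: μ_s N₁ = 0.61×637 = 388.6 N.
Since P = 301 N ≤ 388.6 N, A does not slip on B; friction on A equals P = 301 N.
By Newton's third law B feels 301 N forward from A. With B stationary, the floor's static friction on B balances it: f₂ = 301 N (well within μ_s(m_A+m_B)g = 500.7 N).

f ≈ 301 N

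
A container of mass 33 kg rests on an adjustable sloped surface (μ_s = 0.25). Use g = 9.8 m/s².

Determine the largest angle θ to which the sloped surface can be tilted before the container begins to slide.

At the slip threshold, m g sin θ = μ_s · m g cos θ, so tan θ = μ_s.
θ_max = arctan(0.25) = 14°.

θ_max ≈ 14°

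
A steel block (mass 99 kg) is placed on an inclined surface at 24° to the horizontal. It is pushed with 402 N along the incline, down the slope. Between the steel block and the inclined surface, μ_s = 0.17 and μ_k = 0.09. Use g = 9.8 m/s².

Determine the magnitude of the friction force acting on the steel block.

f ≈ 79.8 N (up the incline)

Normal force: N = m g cos θ = 99 × 9.8 × cos 24° = 886.3 N.
For equilibrium along the incline the friction force must supply f = m g sin θ + P = 394.6 + 402 = 796.6 N (positive meaning up-slope).
The static-friction ceiling is μ_s N = 0.17 × 886.3 = 150.7 N.
Since |796.6| > 150.7 N, static friction cannot hold it; the steel block slides down the incline and kinetic friction applies: f = μ_k N = 0.09 × 886.3 = 79.8 N.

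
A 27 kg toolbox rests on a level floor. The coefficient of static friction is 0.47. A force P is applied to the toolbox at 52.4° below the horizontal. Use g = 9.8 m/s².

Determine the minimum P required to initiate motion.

N = m g + P sin α (the push presses the toolbox into the level floor).
At impending slip, P cos α = μ_s N = μ_s (m g + P sin α).
Solving: P (cos α − μ_s sin α) = μ_s m g → P = 0.47×265/(cos 52.4° − 0.47 sin 52.4°) = 124/0.2378 = 523 N.

P ≈ 523 N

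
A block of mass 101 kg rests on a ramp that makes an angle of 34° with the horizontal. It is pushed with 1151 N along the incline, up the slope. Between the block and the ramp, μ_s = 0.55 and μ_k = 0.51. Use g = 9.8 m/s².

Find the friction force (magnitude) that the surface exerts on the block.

f ≈ 418 N (down the incline)

The normal reaction is N = m g cos θ = 820.6 N.
Parallel to the incline, ΣF = 0 gives f = m g sin θ − P = 553.5 − 1151 = -597.5 N (up-slope positive).
Static friction can supply at most μ_s N = 451.3 N.
|-597.5| exceeds 451.3 N, so the block slips up-slope; friction is kinetic, f = μ_k N = 0.51×820.6 = 418 N.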